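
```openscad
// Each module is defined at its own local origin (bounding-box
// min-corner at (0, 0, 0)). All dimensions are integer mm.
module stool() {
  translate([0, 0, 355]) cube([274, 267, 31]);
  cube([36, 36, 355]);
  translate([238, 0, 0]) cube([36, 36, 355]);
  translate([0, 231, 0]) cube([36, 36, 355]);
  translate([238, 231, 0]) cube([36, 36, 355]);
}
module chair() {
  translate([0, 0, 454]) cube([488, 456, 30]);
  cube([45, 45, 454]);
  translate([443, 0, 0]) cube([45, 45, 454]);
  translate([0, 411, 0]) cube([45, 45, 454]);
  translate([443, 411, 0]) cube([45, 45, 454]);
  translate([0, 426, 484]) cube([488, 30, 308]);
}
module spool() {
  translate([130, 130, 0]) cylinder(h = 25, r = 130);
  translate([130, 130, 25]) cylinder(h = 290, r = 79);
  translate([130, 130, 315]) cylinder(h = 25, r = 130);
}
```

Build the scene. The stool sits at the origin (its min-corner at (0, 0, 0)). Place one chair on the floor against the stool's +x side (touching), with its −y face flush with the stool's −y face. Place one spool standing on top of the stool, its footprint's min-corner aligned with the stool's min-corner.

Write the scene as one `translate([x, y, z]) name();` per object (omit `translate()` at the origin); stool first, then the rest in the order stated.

stool();
translate([274, 0, 0]) chair();
translate([0, 0, 386]) spool();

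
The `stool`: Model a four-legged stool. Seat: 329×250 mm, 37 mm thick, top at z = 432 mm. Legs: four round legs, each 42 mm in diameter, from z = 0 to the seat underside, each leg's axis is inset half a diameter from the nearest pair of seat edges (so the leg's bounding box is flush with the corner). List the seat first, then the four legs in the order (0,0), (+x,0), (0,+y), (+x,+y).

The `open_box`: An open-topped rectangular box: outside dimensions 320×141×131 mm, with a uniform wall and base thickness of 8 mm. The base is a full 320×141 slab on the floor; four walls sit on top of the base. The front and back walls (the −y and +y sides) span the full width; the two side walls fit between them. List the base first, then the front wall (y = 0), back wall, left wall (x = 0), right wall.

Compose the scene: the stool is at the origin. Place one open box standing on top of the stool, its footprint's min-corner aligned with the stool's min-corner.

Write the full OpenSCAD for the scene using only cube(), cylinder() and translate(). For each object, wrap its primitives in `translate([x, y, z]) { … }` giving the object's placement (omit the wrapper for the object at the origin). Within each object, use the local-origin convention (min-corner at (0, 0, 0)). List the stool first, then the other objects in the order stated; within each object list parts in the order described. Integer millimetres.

translate([0, 0, 395]) cube([329, 250, 37]);
translate([21, 21, 0]) cylinder(h = 395, r = 21);
translate([308, 21, 0]) cylinder(h = 395, r = 21);
translate([21, 229, 0]) cylinder(h = 395, r = 21);
translate([308, 229, 0]) cylinder(h = 395, r = 21);
translate([0, 0, 432]) {
  cube([320, 141, 8]);
  translate([0, 0, 8]) cube([320, 8, 123]);
  translate([0, 133, 8]) cube([320, 8, 123]);
  translate([0, 8, 8]) cube([8, 125, 123]);
  translate([312, 8, 8]) cube([8, 125, 123]);
}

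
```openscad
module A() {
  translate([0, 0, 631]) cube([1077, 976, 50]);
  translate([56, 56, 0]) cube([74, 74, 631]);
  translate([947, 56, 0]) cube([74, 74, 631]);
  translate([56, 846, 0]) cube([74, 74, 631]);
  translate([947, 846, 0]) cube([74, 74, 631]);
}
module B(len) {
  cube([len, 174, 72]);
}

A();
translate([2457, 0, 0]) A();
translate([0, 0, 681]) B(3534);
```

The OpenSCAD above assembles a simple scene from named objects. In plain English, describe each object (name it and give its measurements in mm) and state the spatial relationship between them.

A is a table: top 1077 mm (x) × 976 mm (y), 50 mm thick, upper face at z = 681 mm, on four 74×74 mm square legs, each inset 56 mm from the nearest pair of top edges, running from z = 0 to the bottom of the top.

B is a rectangular beam 3534 mm long (x), 174 mm deep (y), 72 mm thick (z).

The beam spans the tops of two tables placed 1380 mm apart, resting at z = 681 mm.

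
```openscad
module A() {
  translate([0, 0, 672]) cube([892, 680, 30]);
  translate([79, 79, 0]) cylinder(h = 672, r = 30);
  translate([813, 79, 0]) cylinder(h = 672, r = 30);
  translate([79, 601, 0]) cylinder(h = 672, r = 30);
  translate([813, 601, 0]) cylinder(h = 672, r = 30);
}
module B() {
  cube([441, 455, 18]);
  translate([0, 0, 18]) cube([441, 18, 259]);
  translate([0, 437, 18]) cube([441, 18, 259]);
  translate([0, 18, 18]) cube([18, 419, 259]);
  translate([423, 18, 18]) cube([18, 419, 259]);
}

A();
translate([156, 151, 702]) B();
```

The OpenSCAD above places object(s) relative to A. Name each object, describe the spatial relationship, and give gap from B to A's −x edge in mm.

A is a table. B is an open box. The open box is on top of the table. The gap from the open box to the table's −x edge is 156 mm.

The open box's min-x is at 156; the table's min-x is 0; gap = 156 mm.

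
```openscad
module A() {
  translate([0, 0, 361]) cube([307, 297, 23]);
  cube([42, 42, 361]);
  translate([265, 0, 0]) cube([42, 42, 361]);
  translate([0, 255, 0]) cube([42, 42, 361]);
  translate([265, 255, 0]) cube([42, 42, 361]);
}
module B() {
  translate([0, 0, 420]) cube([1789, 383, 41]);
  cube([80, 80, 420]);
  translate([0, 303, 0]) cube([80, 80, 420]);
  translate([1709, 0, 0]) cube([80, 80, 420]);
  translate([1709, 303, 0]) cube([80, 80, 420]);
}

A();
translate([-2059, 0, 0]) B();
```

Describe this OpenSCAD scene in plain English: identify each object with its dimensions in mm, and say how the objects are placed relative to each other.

A is a simple wooden stool: a rectangular seat 307 mm (x) by 297 mm (y), 23 mm thick, top face at z = 384 mm, on four square legs, each 42×42 mm in cross-section. The legs rest on z = 0, each flush with a corner of the seat.

B is a bench: a 1789×383 mm seat slab, 41 mm thick, top at z = 461 mm, on four 80×80 mm square legs flush with the seat corners and standing on z = 0.

The bench is on the floor beside the stool on its −x side.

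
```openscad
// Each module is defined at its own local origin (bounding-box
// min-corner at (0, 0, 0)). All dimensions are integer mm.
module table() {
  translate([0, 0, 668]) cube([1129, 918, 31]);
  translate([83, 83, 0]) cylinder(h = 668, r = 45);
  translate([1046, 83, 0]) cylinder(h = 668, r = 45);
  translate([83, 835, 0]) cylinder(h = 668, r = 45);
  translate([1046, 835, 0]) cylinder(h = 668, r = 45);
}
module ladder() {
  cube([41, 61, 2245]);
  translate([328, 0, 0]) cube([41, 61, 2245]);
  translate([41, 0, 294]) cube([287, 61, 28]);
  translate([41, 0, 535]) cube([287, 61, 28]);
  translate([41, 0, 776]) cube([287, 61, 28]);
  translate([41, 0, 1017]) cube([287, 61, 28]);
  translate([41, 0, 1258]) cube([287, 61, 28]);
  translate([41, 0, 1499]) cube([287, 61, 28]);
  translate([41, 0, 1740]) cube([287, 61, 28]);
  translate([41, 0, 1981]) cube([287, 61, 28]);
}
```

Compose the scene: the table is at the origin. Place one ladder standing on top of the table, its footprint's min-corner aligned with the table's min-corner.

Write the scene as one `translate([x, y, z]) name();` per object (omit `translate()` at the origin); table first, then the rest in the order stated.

table();
translate([0, 0, 699]) ladder();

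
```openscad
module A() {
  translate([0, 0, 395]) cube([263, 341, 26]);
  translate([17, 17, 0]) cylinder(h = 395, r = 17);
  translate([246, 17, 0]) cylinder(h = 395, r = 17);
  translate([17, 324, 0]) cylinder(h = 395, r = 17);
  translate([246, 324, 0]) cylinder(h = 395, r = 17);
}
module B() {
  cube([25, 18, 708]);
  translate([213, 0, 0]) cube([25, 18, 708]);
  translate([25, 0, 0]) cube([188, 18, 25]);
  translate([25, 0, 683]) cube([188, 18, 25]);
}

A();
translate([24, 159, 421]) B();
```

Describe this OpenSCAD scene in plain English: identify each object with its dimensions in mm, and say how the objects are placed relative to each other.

A is a four-legged stool. The seat is 263×341 mm, 26 mm thick, top at z = 421 mm. It stands on four round legs, each 34 mm in diameter, from z = 0 to the seat underside, each leg's axis is inset half a diameter from the nearest pair of seat edges (so the leg's bounding box is flush with the corner).

B is a rectangular picture frame lying in the x–z plane (depth along y). The opening is 188 mm wide (x) by 658 mm tall (z), surrounded by a border 25 mm wide on all four sides. The frame is 18 mm deep and is made of two full-height vertical stiles with two horizontal rails fitted between them.

The picture frame is on top of the stool.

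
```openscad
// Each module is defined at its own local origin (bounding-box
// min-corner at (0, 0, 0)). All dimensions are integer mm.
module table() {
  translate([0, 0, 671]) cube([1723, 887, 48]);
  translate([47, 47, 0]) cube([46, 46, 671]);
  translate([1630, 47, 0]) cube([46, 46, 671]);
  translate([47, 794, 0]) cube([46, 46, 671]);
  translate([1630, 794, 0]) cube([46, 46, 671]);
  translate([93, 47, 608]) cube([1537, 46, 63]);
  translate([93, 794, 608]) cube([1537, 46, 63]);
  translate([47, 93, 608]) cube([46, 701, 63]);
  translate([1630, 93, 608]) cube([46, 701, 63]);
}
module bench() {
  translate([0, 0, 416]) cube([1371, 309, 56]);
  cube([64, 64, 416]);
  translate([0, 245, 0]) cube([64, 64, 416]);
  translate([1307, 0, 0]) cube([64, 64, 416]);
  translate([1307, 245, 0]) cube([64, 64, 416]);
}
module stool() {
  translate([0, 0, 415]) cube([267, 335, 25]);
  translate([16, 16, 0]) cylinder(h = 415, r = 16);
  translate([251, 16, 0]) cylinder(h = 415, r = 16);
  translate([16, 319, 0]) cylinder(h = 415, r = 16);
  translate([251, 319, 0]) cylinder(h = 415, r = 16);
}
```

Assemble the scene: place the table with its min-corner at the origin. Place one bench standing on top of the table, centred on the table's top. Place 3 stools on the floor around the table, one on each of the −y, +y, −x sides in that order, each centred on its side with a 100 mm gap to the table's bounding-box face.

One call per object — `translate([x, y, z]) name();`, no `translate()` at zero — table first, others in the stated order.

table();
translate([176, 289, 719]) bench();
translate([728, -435, 0]) stool();
translate([728, 987, 0]) stool();
translate([-367, 276, 0]) stool();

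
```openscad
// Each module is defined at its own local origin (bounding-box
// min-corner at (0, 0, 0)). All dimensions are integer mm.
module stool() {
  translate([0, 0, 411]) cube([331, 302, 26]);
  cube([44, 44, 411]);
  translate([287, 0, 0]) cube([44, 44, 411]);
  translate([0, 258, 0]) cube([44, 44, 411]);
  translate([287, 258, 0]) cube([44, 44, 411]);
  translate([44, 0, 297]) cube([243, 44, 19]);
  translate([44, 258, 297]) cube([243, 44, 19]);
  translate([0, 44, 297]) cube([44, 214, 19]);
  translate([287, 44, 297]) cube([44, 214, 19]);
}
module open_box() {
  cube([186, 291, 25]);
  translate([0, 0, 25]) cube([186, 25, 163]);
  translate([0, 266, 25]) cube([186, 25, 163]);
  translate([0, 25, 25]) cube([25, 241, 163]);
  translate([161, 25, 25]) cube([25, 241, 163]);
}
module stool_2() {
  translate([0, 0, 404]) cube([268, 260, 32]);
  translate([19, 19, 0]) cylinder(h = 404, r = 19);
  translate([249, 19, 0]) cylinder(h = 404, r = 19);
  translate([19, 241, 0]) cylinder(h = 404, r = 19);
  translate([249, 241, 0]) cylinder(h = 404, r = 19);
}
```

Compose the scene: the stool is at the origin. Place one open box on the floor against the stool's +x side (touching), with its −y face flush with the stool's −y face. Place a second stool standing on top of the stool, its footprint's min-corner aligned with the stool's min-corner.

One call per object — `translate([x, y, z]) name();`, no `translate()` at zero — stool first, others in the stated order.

stool();
translate([331, 0, 0]) open_box();
translate([0, 0, 437]) stool_2();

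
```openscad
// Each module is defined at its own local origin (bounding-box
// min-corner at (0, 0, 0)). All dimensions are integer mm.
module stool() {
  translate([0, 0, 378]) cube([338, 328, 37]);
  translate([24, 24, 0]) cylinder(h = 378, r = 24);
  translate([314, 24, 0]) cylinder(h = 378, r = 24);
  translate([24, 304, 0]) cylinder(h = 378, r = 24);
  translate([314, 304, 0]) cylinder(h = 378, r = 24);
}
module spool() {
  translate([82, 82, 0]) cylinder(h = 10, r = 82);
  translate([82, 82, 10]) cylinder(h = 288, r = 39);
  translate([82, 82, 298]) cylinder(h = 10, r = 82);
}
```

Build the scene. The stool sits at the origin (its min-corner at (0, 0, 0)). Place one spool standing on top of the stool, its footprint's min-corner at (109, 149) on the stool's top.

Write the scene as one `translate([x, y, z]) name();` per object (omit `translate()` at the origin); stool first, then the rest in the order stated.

stool();
translate([109, 149, 415]) spool();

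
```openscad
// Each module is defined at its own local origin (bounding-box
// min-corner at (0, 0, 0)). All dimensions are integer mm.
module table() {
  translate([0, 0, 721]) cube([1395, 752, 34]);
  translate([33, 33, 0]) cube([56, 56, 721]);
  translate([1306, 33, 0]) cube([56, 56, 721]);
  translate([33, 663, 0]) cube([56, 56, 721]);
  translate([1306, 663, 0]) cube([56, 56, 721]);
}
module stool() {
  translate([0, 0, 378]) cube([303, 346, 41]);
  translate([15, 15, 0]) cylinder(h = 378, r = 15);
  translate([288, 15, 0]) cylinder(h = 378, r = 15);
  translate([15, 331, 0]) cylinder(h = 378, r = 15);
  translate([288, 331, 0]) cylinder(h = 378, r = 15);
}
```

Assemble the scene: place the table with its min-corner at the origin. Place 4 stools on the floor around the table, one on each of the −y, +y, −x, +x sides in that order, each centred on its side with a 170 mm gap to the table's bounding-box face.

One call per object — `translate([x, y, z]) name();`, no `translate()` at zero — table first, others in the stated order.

table();
translate([546, -516, 0]) stool();
translate([546, 922, 0]) stool();
translate([-473, 203, 0]) stool();
translate([1565, 203, 0]) stool();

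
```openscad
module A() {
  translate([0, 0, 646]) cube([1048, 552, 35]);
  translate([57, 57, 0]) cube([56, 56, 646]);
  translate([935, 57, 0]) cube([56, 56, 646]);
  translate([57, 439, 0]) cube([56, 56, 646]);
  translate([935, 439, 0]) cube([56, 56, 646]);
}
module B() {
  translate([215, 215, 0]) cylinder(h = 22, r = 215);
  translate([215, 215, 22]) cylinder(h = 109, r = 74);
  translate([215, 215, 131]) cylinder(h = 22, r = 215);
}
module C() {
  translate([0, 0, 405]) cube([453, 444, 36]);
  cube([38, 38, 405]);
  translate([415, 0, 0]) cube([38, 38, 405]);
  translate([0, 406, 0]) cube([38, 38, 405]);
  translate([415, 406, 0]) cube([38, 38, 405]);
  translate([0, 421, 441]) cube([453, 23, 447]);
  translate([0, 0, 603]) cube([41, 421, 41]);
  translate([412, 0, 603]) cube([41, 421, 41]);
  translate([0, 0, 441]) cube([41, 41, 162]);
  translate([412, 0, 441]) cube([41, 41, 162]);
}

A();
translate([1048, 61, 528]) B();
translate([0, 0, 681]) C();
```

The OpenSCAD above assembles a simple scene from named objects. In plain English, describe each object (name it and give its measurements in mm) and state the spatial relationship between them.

A is a rectangular dining table. The top is 1048×552×35 mm with its upper surface at z = 681 mm. It stands on four 56×56 mm square legs, each inset 57 mm from the nearest pair of top edges, running from the floor to the underside of the top.

B is a spool: two coaxial disc flanges of radius 215 mm and thickness 22 mm, joined by a core cylinder of radius 74 mm and height 109 mm. The lower flange rests on z = 0 and the three cylinders share a vertical axis.

C is a chair: 453×444 mm seat, 36 mm thick, top at z = 441 mm, on four 38 mm square corner legs flush with the seat edges. A 23 mm thick backrest slab spans the full seat width, extending 447 mm above the seat top, its back face flush with the seat's +y edge. Two armrests of 41×41 mm section run along each side from the seat's front edge to the front of the backrest, top faces 203 mm above the seat top and outer faces flush with the seat's x-edges; a 41×41 mm post under the front of each armrest stands on the seat at the front corner.

The spool is beside the table with their tops flush at z = 681. The chair is on top of the table.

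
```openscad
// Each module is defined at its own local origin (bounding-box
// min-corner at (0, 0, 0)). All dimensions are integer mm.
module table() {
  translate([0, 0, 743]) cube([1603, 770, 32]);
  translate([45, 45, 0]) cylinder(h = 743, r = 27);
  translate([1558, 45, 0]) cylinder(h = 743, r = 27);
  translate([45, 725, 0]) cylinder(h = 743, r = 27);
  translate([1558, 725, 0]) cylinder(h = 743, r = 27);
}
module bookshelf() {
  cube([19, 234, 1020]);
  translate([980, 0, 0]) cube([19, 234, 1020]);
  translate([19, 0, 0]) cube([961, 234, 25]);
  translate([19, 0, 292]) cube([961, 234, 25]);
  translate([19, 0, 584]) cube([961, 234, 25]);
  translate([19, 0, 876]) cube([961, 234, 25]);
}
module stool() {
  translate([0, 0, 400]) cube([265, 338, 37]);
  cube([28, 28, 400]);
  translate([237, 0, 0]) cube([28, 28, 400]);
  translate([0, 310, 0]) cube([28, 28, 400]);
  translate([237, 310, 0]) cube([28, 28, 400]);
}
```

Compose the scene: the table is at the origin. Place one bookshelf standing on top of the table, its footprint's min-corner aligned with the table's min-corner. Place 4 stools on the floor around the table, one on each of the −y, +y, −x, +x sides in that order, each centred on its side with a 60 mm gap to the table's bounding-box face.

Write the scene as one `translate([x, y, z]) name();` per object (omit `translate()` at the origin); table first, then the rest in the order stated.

table();
translate([0, 0, 775]) bookshelf();
translate([669, -398, 0]) stool();
translate([669, 830, 0]) stool();
translate([-325, 216, 0]) stool();
translate([1663, 216, 0]) stool();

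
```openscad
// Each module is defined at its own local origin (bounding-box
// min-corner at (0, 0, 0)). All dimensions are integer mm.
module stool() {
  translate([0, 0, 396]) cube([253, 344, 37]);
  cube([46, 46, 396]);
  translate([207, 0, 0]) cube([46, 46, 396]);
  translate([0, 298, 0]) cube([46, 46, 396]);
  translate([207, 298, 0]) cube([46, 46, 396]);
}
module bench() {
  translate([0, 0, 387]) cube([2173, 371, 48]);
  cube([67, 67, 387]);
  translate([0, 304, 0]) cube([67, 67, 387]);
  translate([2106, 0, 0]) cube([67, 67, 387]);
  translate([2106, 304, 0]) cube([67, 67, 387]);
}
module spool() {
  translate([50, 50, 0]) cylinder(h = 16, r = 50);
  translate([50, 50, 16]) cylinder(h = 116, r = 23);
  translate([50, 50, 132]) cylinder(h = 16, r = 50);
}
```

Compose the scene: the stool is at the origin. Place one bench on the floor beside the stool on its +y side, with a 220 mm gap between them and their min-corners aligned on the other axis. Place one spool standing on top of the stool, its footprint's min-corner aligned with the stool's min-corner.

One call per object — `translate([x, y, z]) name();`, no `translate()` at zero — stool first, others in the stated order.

stool();
translate([0, 564, 0]) bench();
translate([0, 0, 433]) spool();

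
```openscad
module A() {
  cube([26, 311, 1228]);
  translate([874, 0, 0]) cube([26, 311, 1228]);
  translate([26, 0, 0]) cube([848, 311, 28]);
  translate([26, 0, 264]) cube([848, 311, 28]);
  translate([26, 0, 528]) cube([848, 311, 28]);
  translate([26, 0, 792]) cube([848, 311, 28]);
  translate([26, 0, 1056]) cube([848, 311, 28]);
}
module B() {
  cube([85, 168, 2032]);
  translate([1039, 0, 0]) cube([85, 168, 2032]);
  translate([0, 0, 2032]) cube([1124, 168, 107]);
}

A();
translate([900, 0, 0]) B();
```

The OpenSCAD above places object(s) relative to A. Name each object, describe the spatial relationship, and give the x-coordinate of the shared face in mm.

The bookshelf's +x face and the door frame's −x face are both at x = 900 mm.

A is a bookshelf. B is a door frame. The door frame is against the bookshelf's +x side, with their −y faces flush. The x-coordinate of the shared face is 900 mm.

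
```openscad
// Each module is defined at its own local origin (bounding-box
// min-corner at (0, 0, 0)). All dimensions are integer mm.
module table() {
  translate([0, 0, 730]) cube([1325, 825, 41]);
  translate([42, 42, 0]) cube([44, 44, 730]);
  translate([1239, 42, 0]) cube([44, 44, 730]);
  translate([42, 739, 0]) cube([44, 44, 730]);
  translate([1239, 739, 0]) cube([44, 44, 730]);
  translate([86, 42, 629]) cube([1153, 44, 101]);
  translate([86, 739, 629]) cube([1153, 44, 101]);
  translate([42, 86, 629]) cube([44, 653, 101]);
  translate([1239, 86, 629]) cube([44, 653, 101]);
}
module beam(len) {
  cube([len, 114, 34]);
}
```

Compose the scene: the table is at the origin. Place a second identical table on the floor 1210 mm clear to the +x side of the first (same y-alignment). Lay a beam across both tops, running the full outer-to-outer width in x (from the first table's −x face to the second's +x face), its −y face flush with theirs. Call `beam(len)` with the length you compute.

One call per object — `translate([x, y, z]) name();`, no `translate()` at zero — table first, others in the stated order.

table();
translate([2535, 0, 0]) table();
translate([0, 0, 771]) beam(3860);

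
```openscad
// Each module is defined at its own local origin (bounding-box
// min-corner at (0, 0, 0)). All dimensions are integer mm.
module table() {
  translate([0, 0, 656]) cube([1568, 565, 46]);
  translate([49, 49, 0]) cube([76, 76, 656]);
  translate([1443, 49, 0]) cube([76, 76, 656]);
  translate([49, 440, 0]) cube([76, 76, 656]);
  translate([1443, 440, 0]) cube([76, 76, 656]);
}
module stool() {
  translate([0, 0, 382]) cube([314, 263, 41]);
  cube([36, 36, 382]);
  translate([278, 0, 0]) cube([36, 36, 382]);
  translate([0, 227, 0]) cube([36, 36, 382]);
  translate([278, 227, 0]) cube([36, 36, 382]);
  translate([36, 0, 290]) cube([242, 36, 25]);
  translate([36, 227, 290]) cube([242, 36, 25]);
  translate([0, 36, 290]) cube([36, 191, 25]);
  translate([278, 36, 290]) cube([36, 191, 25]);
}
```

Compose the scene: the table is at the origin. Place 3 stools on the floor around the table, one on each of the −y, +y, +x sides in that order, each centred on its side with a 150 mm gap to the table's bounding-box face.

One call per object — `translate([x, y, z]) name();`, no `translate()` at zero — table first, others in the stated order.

table();
translate([627, -413, 0]) stool();
translate([627, 715, 0]) stool();
translate([1718, 151, 0]) stool();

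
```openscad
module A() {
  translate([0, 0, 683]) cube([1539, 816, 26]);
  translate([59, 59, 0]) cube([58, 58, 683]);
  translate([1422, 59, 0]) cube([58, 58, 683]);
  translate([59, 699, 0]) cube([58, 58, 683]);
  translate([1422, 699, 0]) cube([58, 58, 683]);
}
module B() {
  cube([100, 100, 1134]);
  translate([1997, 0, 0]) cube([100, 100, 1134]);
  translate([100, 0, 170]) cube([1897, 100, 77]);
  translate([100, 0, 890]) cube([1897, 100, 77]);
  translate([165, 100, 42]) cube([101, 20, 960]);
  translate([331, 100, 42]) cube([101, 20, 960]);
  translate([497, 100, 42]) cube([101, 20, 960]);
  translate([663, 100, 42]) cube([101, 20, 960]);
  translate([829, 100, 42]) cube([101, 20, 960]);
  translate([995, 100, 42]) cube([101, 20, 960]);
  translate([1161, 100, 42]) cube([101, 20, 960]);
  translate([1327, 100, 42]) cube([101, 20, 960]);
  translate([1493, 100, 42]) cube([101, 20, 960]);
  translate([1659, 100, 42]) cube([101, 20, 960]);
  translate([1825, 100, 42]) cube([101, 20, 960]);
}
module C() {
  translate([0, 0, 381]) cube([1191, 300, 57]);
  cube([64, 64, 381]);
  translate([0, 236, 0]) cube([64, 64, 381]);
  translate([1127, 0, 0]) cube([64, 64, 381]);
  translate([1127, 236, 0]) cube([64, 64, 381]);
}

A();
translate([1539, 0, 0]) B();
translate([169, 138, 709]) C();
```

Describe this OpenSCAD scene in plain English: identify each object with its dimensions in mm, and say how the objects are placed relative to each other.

A is a table with a 1539×816 mm rectangular top, 26 mm thick, top surface at z = 709 mm, supported by four 58×58 mm square legs, each inset 59 mm from the nearest pair of top edges, running from the floor.

B is a fence section. Two 100×100 mm posts, 1134 mm tall, stand on the floor with a clear span of 1897 mm between their inner faces. Two horizontal rails of 100×77 mm section span the gap between the posts with their undersides at z = 170 mm and z = 890 mm, flush with the posts' −y face. 11 pickets, each 101 mm wide, 20 mm thick and 960 mm tall, are fixed to the +y face of the rails with their bottoms at z = 42 mm, evenly spaced across the span with equal gaps (rounded down to the nearest mm) at the −x end and between each pair — any rounding remainder accumulates at the +x end.

C is a bench: a 1191×300 mm seat slab, 57 mm thick, top at z = 438 mm, on four 64×64 mm square legs flush with the seat corners and standing on z = 0.

The fence section is against the table's +x side, with their −y faces flush. The bench is on top of the table.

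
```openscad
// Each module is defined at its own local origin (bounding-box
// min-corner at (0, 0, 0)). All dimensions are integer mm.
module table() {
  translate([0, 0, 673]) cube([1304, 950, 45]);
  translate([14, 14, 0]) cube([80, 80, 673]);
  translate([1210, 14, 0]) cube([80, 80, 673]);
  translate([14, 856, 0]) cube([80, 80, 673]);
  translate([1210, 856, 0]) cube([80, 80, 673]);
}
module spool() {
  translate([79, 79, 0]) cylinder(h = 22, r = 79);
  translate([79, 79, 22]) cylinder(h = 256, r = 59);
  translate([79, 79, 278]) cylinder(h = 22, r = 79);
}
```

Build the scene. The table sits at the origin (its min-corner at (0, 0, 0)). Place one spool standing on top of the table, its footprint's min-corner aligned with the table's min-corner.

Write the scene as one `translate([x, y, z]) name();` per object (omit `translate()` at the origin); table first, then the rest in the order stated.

table();
translate([0, 0, 718]) spool();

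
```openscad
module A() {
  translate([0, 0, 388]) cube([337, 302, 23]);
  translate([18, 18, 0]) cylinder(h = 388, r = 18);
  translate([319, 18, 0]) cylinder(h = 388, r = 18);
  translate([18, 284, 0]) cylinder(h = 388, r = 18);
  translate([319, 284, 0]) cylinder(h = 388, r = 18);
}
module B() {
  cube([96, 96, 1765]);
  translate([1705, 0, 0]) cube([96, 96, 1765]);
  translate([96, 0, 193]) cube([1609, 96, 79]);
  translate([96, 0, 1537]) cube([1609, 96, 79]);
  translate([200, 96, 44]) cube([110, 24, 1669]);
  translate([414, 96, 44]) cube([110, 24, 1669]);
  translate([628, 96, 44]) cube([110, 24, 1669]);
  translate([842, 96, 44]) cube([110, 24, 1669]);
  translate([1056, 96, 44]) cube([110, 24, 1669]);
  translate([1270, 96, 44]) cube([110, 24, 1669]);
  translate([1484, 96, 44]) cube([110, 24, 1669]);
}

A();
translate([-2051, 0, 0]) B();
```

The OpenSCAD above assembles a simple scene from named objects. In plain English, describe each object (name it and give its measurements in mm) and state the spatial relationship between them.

A is a simple wooden stool: a rectangular seat 337 mm (x) by 302 mm (y), 23 mm thick, top face at z = 411 mm, on four round legs, each 36 mm in diameter. The legs rest on z = 0, each leg's axis is inset half a diameter from the nearest pair of seat edges (so the leg's bounding box is flush with the corner).

B is a fence section. Two 96×96 mm posts, 1765 mm tall, stand on the floor with a clear span of 1609 mm between their inner faces. Two horizontal rails of 96×79 mm section span the gap between the posts with their undersides at z = 193 mm and z = 1537 mm, flush with the posts' −y face. 7 pickets, each 110 mm wide, 24 mm thick and 1669 mm tall, are fixed to the +y face of the rails with their bottoms at z = 44 mm, evenly spaced across the span with equal gaps (rounded down to the nearest mm) at the −x end and between each pair — any rounding remainder accumulates at the +x end.

The fence section is on the floor beside the stool on its −x side.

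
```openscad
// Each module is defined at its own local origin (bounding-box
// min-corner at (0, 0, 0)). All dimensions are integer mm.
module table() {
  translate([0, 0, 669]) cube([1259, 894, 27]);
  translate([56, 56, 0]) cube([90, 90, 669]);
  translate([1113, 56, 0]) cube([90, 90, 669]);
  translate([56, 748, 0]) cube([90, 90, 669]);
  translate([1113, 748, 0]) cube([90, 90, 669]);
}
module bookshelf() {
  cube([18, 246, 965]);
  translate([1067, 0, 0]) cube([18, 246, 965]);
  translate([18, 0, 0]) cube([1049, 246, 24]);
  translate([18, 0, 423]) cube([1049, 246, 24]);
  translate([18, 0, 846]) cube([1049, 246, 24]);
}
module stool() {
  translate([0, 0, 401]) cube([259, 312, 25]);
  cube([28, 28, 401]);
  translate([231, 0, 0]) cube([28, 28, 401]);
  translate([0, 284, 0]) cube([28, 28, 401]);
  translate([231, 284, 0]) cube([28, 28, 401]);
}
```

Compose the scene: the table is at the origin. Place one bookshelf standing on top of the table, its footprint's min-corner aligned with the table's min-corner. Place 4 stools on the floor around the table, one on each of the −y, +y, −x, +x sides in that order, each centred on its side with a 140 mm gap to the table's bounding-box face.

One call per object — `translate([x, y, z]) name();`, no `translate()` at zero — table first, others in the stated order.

table();
translate([0, 0, 696]) bookshelf();
translate([500, -452, 0]) stool();
translate([500, 1034, 0]) stool();
translate([-399, 291, 0]) stool();
translate([1399, 291, 0]) stool();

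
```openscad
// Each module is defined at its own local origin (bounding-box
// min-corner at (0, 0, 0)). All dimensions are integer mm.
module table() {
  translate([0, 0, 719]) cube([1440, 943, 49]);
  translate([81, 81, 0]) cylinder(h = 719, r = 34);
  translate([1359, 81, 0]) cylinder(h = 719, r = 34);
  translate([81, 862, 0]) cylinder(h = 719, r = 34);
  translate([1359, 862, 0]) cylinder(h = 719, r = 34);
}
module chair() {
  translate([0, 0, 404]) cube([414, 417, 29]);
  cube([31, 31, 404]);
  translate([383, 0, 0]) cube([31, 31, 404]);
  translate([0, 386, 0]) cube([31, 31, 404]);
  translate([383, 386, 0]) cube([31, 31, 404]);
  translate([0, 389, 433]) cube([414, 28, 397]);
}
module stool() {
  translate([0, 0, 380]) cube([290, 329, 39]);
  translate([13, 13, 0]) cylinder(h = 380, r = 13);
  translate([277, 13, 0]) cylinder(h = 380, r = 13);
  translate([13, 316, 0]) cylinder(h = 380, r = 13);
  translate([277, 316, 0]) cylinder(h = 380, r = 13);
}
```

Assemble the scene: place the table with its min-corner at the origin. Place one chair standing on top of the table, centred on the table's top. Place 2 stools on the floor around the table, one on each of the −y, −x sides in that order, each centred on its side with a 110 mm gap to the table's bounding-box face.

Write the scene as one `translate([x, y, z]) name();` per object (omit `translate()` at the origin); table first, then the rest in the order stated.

table();
translate([513, 263, 768]) chair();
translate([575, -439, 0]) stool();
translate([-400, 307, 0]) stool();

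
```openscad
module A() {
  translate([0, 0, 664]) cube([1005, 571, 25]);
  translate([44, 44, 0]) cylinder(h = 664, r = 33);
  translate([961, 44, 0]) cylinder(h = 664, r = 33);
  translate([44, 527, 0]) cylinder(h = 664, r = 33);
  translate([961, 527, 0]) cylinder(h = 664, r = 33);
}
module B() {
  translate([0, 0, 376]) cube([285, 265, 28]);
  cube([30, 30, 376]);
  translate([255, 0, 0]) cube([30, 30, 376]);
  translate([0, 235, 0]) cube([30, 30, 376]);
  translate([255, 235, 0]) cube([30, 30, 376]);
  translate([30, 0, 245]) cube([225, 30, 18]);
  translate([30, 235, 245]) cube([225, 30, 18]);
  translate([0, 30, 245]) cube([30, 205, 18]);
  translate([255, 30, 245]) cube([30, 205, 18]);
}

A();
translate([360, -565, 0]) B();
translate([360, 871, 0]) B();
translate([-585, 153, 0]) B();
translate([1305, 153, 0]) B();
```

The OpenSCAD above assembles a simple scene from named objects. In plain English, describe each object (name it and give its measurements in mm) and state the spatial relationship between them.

A is a table with a 1005×571 mm rectangular top, 25 mm thick, top surface at z = 689 mm, supported by four round legs of 66 mm diameter, each leg's bounding box inset 11 mm from the nearest pair of top edges, running from the floor.

B is a four-legged stool. The seat is a 285×265×28 mm slab whose top surface is at z = 404 mm; four square legs, each 30×30 mm in cross-section, run from the floor (z = 0) to the underside of the seat, each flush with a corner of the seat. Four stretchers, 30 mm wide and 18 mm tall, connect adjacent legs with their undersides at z = 245 mm, each running between the inner faces of the legs it joins and aligned with the legs' outer faces on the other axis.

Four stools sit around the table at the −y, +y, −x, +x sides.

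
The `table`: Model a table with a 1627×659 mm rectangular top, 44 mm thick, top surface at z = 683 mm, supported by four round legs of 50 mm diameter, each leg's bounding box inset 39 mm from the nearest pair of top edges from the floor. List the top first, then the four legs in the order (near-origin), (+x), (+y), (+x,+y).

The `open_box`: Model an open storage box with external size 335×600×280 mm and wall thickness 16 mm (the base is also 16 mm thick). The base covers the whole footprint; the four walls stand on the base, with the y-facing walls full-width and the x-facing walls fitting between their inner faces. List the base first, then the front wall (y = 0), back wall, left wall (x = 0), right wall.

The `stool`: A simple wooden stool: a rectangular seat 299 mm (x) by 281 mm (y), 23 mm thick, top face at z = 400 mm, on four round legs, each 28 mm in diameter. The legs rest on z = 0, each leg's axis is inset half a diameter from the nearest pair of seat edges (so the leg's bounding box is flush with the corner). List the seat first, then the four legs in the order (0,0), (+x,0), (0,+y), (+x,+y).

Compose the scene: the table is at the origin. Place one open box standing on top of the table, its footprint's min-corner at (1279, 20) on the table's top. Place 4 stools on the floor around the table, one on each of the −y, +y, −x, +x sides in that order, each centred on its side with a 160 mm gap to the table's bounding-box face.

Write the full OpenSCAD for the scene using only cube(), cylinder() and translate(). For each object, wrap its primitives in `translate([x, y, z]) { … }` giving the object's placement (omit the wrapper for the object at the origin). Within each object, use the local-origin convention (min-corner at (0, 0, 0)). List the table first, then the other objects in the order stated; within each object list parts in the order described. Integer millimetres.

translate([0, 0, 639]) cube([1627, 659, 44]);
translate([64, 64, 0]) cylinder(h = 639, r = 25);
translate([1563, 64, 0]) cylinder(h = 639, r = 25);
translate([64, 595, 0]) cylinder(h = 639, r = 25);
translate([1563, 595, 0]) cylinder(h = 639, r = 25);
translate([1279, 20, 683]) {
  cube([335, 600, 16]);
  translate([0, 0, 16]) cube([335, 16, 264]);
  translate([0, 584, 16]) cube([335, 16, 264]);
  translate([0, 16, 16]) cube([16, 568, 264]);
  translate([319, 16, 16]) cube([16, 568, 264]);
}
translate([664, -441, 0]) {
  translate([0, 0, 377]) cube([299, 281, 23]);
  translate([14, 14, 0]) cylinder(h = 377, r = 14);
  translate([285, 14, 0]) cylinder(h = 377, r = 14);
  translate([14, 267, 0]) cylinder(h = 377, r = 14);
  translate([285, 267, 0]) cylinder(h = 377, r = 14);
}
translate([664, 819, 0]) {
  translate([0, 0, 377]) cube([299, 281, 23]);
  translate([14, 14, 0]) cylinder(h = 377, r = 14);
  translate([285, 14, 0]) cylinder(h = 377, r = 14);
  translate([14, 267, 0]) cylinder(h = 377, r = 14);
  translate([285, 267, 0]) cylinder(h = 377, r = 14);
}
translate([-459, 189, 0]) {
  translate([0, 0, 377]) cube([299, 281, 23]);
  translate([14, 14, 0]) cylinder(h = 377, r = 14);
  translate([285, 14, 0]) cylinder(h = 377, r = 14);
  translate([14, 267, 0]) cylinder(h = 377, r = 14);
  translate([285, 267, 0]) cylinder(h = 377, r = 14);
}
translate([1787, 189, 0]) {
  translate([0, 0, 377]) cube([299, 281, 23]);
  translate([14, 14, 0]) cylinder(h = 377, r = 14);
  translate([285, 14, 0]) cylinder(h = 377, r = 14);
  translate([14, 267, 0]) cylinder(h = 377, r = 14);
  translate([285, 267, 0]) cylinder(h = 377, r = 14);
}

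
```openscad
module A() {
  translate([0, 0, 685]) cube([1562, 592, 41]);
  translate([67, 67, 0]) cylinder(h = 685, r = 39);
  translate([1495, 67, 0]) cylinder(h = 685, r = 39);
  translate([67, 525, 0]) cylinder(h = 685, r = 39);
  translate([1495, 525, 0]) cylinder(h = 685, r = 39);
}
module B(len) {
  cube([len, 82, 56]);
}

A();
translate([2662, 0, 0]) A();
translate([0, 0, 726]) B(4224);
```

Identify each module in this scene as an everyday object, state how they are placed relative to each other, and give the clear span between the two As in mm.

A is a table. B is a beam. A beam spans the tops of two tables. The clear span between the two tables is 1100 mm.

Second table starts at x = 2662; first ends at x = 1562; clear span = 2662 − 1562 = 1100 mm.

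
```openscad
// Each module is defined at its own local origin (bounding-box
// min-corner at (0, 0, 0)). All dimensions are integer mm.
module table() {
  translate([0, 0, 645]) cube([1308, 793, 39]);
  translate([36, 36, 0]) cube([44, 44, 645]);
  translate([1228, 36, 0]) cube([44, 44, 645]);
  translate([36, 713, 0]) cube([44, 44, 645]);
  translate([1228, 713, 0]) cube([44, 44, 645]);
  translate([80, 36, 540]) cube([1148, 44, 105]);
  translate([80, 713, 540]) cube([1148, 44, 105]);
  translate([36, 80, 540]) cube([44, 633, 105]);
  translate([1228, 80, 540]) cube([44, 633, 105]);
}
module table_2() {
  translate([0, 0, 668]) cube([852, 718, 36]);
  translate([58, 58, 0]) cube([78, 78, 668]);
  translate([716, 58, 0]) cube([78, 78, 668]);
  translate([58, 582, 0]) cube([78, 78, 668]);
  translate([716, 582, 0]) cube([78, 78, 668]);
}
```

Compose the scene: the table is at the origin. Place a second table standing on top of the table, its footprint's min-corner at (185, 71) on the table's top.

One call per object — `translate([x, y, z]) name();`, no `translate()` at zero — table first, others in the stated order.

table();
translate([185, 71, 684]) table_2();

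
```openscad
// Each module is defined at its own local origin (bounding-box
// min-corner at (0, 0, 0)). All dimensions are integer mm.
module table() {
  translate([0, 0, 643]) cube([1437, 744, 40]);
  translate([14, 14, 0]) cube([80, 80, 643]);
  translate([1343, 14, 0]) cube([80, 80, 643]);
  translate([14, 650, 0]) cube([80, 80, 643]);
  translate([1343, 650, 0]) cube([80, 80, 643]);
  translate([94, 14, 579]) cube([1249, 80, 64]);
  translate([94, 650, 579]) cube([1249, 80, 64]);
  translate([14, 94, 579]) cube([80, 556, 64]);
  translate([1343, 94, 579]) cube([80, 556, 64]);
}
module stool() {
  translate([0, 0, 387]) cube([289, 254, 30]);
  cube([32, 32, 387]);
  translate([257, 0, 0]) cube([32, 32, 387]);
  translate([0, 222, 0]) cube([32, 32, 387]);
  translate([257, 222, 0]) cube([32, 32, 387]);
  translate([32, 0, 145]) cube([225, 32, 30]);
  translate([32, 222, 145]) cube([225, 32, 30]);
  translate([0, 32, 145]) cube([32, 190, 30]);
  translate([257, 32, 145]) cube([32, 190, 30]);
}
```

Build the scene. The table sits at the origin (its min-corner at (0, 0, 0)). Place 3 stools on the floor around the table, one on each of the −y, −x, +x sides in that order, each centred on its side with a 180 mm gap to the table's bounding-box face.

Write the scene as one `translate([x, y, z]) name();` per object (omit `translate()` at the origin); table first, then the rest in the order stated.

table();
translate([574, -434, 0]) stool();
translate([-469, 245, 0]) stool();
translate([1617, 245, 0]) stool();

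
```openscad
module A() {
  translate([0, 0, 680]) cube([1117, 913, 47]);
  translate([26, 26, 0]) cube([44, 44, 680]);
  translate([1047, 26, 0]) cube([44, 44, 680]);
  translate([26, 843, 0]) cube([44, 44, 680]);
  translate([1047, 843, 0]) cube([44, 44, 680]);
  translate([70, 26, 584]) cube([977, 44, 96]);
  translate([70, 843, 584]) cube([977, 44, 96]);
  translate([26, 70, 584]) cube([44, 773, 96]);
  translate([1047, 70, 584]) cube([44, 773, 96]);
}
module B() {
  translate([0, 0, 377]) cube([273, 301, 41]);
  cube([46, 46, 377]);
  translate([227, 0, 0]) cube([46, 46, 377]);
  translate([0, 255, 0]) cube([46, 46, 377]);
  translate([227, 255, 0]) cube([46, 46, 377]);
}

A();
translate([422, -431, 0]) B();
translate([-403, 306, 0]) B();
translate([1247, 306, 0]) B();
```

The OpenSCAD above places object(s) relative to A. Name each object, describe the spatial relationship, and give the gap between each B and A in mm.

A is a table. B is a stool. Three stools sit around the table at the −y, −x, +x sides. The gap between each stool and the table is 130 mm.

Each stool's nearest face is 130 mm from the table's bounding box.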